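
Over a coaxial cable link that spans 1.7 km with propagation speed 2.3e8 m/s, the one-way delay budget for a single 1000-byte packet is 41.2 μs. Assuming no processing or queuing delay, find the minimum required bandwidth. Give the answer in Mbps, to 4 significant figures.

L = 8000 bits.
Propagation delay = 1700 / 2.3e+08 = 7.3913 μs.
Transmission budget = 41.2 − 7.3913 = 33.8087 μs.
R ≥ L / t_tx = 8000 bits / 3.38087e-05 s = 236.6 Mbps.

236.6 Mbps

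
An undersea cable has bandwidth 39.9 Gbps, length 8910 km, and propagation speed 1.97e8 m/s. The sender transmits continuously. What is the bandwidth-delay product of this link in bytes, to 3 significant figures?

Propagation delay = 8910000 / 197000000 = 0.0452284 s.
BDP = R × t_prop = 39900000000 × 0.0452284 = 1804610000 bits.
In bytes: 1804610000/8 = 226000000 bytes.

226000000 bytes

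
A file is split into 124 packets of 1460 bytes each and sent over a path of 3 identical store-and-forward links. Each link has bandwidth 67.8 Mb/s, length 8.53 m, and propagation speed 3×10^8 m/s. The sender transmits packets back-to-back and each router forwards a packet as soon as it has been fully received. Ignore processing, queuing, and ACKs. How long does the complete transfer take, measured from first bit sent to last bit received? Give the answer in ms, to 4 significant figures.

Per-hop transmission t_tx = L/R = 11680/67800000 = 0.172271 ms.
Per-hop propagation t_prop = 8.53/300000000 = 2.84333e-05 ms.
Pipeline fill: first packet needs 3·t_tx to clear all hops; remaining 123 packets each add one t_tx.
Total = (3+124-1)·t_tx + 3·t_prop = 126·0.172271 + 3·2.84333e-05 = 21.71 ms.

21.71 ms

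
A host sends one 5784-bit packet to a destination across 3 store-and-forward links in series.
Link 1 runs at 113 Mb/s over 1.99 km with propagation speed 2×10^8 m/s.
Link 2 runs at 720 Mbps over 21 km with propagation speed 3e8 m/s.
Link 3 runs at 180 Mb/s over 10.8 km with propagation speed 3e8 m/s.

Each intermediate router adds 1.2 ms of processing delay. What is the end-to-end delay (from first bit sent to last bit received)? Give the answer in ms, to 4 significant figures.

Transmission delays (L/R per hop): 0.0511858, 0.00803333, 0.0321333 ms; sum = 0.0913525 ms.
Propagation delays (d/s per hop): 0.00995, 0.07, 0.036 ms; sum = 0.11595 ms.
Processing at 2 router(s): 2 × 1.2 ms = 2.4 ms.
End-to-end = 2.607 ms.

2.607 ms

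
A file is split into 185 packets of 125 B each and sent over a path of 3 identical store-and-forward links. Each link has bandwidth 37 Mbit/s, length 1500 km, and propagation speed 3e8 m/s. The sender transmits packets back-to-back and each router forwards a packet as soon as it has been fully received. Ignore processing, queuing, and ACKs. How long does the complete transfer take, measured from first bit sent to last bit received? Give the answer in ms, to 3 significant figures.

Per-hop transmission t_tx = L/R = 1000/37000000 = 0.027027 ms.
Per-hop propagation t_prop = 1500000/300000000 = 5 ms.
Pipeline fill: first packet needs 3·t_tx to clear all hops; remaining 184 packets each add one t_tx.
Total = (3+185-1)·t_tx + 3·t_prop = 187·0.027027 + 3·5 = 20.1 ms.

20.1 ms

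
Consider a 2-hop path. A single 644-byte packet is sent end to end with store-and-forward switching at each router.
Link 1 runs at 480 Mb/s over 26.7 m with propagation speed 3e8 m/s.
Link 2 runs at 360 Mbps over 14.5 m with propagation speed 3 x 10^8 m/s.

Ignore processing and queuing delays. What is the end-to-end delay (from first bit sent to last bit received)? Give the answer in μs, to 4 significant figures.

25.18 μs

L = 644 × 8 = 5152 bits.
Transmission delays (L/R per hop): 10.7333, 14.3111 μs; sum = 25.0444 μs.
Propagation delays (d/s per hop): 0.089, 0.0483333 μs; sum = 0.137333 μs.
End-to-end = 25.18 μs.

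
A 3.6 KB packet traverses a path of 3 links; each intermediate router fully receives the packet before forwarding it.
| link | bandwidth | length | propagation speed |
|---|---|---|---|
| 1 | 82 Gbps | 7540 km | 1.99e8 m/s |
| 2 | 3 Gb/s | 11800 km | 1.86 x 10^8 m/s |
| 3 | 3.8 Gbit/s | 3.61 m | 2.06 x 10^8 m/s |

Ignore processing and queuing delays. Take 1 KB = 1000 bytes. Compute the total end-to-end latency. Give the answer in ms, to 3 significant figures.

101 ms

L = 28800 bits.
Transmission delays (L/R per hop): 0.00035122, 0.0096, 0.00757895 ms; sum = 0.0175302 ms.
Propagation delays (d/s per hop): 37.8894, 63.4409, 1.75243e-05 ms; sum = 101.33 ms.
End-to-end = 101 ms.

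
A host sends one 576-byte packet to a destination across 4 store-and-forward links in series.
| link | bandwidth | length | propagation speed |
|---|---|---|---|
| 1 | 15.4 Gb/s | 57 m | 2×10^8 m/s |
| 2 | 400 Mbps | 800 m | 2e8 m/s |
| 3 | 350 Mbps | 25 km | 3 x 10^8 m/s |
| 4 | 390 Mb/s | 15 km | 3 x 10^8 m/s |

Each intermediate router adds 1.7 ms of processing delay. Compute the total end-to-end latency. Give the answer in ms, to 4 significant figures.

L = 576 × 8 = 4608 bits.
Transmission delays (L/R per hop): 0.000299221, 0.01152, 0.0131657, 0.0118154 ms; sum = 0.0368003 ms.
Propagation delays (d/s per hop): 0.000285, 0.004, 0.0833333, 0.05 ms; sum = 0.137618 ms.
Processing at 3 router(s): 3 × 1.7 ms = 5.1 ms.
End-to-end = 5.274 ms.

5.274 ms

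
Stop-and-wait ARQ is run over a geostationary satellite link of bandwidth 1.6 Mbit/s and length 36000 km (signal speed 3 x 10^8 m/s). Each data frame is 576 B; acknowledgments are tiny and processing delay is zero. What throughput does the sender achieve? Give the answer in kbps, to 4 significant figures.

t_tx = L/R = 4608/1600000 = 0.00288 s.
t_prop = 36000000/300000000 = 0.12 s; RTT = 0.24 s.
Cycle = t_tx + RTT = 0.24288 s.
Throughput = L / cycle = 4608 / 0.24288 = 18.97 kbps.

18.97 kbps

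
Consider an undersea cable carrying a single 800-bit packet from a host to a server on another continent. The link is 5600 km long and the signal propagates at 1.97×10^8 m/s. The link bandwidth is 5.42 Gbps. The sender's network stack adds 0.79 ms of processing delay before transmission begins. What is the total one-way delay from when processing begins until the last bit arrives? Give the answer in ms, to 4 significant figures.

Transmission delay = L/R = 800 / 5420000000 = 0.000147601 ms.
Propagation delay = d/s = 5600000 m / 197000000 m/s = 28.4264 ms.
Plus processing delay 0.79 ms = 0.79 ms.
Total = 29.22 ms.

29.22 ms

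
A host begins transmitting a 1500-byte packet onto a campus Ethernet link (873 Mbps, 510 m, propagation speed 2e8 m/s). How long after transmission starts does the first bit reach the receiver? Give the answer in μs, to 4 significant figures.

First bit experiences only propagation delay: d/s = 510/200000000 = 2.550 μs.

2.550 μs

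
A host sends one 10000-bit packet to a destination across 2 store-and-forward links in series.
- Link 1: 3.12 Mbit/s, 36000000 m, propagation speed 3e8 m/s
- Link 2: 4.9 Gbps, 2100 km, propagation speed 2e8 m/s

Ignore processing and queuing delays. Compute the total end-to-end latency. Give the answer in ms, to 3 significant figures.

Transmission delays (L/R per hop): 3.20513, 0.00204082 ms; sum = 3.20717 ms.
Propagation delays (d/s per hop): 120, 10.5 ms; sum = 130.5 ms.
End-to-end = 134 ms.

134 ms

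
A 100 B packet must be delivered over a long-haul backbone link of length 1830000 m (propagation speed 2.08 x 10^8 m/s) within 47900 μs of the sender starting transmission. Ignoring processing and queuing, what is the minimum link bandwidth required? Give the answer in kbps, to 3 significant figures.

20.5 kbps

L = 800 bits.
Propagation delay = 1830000 / 208000000 = 8798.08 μs.
Transmission budget = 47900 − 8798.08 = 39101.9 μs.
R ≥ L / t_tx = 800 bits / 0.0391019 s = 20.5 kbps.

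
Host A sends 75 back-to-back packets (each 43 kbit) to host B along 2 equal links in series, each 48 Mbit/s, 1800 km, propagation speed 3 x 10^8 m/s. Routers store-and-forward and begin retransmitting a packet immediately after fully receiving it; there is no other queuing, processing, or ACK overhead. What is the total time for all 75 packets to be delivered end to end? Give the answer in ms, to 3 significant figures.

80.1 ms

Per-hop transmission t_tx = L/R = 43000/48000000 = 0.895833 ms.
Per-hop propagation t_prop = 1800000/300000000 = 6 ms.
Pipeline fill: first packet needs 2·t_tx to clear all hops; remaining 74 packets each add one t_tx.
Total = (2+75-1)·t_tx + 2·t_prop = 76·0.895833 + 2·6 = 80.1 ms.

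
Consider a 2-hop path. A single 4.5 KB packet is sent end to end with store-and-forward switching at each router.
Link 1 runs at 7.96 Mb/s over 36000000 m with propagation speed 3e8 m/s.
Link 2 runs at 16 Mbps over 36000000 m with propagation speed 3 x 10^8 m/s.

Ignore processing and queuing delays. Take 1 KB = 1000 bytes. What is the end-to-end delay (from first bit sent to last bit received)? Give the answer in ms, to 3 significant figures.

L = 36000 bits.
Transmission delays (L/R per hop): 4.52261, 2.25 ms; sum = 6.77261 ms.
Propagation delays (d/s per hop): 120, 120 ms; sum = 240 ms.
End-to-end = 247 ms.

247 ms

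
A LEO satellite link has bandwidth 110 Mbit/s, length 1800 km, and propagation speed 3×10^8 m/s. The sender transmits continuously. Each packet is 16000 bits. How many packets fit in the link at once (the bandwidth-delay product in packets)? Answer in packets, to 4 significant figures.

41.25 packets

Propagation delay = 1800000 / 300000000 = 0.006 s.
BDP = R × t_prop = 110000000 × 0.006 = 660000 bits.
In packets of 16000 bits: 41.25 packets.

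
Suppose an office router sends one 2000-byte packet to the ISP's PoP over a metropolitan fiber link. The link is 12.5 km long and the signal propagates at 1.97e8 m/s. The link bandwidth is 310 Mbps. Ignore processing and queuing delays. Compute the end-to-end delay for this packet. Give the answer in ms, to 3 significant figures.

0.115 ms

L = 2000 × 8 = 16000 bits.
Transmission delay = L/R = 16000 / 310000000 = 0.0516129 ms.
Propagation delay = d/s = 12500 m / 197000000 m/s = 0.0634518 ms.
Total = 0.115 ms.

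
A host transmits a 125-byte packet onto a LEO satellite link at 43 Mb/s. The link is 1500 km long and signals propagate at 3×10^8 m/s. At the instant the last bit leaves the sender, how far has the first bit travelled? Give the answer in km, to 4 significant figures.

t_tx = L/R = 1000/43000000 = 2.32558e-05 s.
Distance = s × t_tx = 300000000 × 2.32558e-05 = 6.977 km.

6.977 km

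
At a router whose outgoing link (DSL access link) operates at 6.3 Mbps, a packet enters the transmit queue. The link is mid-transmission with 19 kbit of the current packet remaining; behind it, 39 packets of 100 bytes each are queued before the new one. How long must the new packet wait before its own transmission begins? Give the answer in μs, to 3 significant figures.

7970 μs

Each queued packet: L/R = 800/6300000 = 126.984 μs.
39 queued → 4952.38 μs.
Plus remaining 19000 bits of current packet: 3015.87 μs.
Queuing delay = 7970 μs.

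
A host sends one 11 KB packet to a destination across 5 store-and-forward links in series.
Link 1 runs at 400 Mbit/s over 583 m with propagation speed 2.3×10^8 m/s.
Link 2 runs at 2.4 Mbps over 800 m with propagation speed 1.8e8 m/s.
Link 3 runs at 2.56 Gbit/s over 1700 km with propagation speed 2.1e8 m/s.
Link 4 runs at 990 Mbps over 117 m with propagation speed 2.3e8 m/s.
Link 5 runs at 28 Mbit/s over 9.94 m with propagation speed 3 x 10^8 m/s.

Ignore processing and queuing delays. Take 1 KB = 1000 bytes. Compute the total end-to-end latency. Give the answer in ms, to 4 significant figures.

48.26 ms

L = 88000 bits.
Transmission delays (L/R per hop): 0.22, 36.6667, 0.034375, 0.0888889, 3.14286 ms; sum = 40.1528 ms.
Propagation delays (d/s per hop): 0.00253478, 0.00444444, 8.09524, 0.000508696, 3.31333e-05 ms; sum = 8.10276 ms.
End-to-end = 48.26 ms.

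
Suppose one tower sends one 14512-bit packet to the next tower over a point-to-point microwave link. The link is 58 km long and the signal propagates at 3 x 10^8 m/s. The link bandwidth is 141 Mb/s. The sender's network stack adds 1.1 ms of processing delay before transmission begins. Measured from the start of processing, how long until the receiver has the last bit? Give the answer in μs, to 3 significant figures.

1400 μs

Transmission delay = L/R = 14512 / 141000000 = 102.922 μs.
Propagation delay = d/s = 58000 m / 300000000 m/s = 193.333 μs.
Plus processing delay 1.1 ms = 1100 μs.
Total = 1400 μs.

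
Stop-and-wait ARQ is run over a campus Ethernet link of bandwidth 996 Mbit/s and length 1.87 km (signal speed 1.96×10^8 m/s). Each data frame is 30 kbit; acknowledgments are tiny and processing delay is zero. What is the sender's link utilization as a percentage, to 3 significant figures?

61.2 %

t_tx = L/R = 30000/996000000 = 3.01205e-05 s.
t_prop = 1870/196000000 = 9.54082e-06 s; RTT = 1.90816e-05 s.
Cycle = t_tx + RTT = 4.92021e-05 s.
Utilization = t_tx / cycle = 3.01205e-05/4.92021e-05 = 61.2 %.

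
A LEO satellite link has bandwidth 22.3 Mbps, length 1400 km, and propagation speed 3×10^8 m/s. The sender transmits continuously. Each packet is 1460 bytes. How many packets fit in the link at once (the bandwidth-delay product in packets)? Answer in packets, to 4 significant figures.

Propagation delay = 1400000 / 300000000 = 0.00466667 s.
BDP = R × t_prop = 22300000 × 0.00466667 = 104067 bits.
In packets of 11680 bits: 8.910 packets.

8.910 packets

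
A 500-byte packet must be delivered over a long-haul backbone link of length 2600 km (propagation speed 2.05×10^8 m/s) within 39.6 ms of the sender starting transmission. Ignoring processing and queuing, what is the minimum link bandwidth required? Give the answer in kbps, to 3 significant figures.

149 kbps

L = 4000 bits.
Propagation delay = 2600000 / 2.05e+08 = 12.6829 ms.
Transmission budget = 39.6 − 12.6829 = 26.9171 ms.
R ≥ L / t_tx = 4000 bits / 0.0269171 s = 149 kbps.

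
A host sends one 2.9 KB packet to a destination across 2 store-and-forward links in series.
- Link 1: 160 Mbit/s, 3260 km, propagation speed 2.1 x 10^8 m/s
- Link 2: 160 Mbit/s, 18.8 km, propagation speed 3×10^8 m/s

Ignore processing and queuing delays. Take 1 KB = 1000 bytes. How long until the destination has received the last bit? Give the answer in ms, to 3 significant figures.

L = 23200 bits.
Transmission delay per hop = L/R = 23200/160000000 = 0.145 ms; 2 hops → 0.29 ms.
Propagation delays (d/s per hop): 15.5238, 0.0626667 ms; sum = 15.5865 ms.
End-to-end = 15.9 ms.

15.9 ms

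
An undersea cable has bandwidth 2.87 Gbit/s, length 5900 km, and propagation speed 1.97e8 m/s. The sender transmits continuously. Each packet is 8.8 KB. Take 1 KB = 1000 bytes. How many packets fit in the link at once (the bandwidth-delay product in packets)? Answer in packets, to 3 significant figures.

1220 packets

Propagation delay = 5900000 / 197000000 = 0.0299492 s.
BDP = R × t_prop = 2870000000 × 0.0299492 = 85954300 bits.
In packets of 70400 bits: 1220 packets.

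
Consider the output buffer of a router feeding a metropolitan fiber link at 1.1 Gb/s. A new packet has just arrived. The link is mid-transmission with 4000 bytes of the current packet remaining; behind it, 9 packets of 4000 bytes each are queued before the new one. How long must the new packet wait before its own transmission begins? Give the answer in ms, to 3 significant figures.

Each queued packet: L/R = 32000/1100000000 = 0.0290909 ms.
9 queued → 0.261818 ms.
Plus remaining 32000 bits of current packet: 0.0290909 ms.
Queuing delay = 0.291 ms.

0.291 ms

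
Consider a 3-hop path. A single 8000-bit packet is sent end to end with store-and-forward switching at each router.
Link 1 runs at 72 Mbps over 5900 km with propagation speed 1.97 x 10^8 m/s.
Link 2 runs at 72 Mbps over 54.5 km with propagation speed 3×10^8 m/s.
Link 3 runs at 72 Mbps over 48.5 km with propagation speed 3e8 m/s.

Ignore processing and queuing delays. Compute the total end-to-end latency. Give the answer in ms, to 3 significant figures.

30.6 ms

Transmission delay per hop = L/R = 8000/72000000 = 0.111111 ms; 3 hops → 0.333333 ms.
Propagation delays (d/s per hop): 29.9492, 0.181667, 0.161667 ms; sum = 30.2926 ms.
End-to-end = 30.6 ms.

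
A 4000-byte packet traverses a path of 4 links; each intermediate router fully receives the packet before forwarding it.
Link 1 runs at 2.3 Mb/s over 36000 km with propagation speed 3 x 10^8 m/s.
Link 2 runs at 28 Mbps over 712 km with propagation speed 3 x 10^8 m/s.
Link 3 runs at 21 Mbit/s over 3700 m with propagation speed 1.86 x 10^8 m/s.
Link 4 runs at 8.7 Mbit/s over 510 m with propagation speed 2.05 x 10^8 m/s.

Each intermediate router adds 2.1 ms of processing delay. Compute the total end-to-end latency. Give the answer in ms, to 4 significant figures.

149.0 ms

L = 4000 × 8 = 32000 bits.
Transmission delays (L/R per hop): 13.913, 1.14286, 1.52381, 3.67816 ms; sum = 20.2579 ms.
Propagation delays (d/s per hop): 120, 2.37333, 0.0198925, 0.0024878 ms; sum = 122.396 ms.
Processing at 3 router(s): 3 × 2.1 ms = 6.3 ms.
End-to-end = 149.0 ms.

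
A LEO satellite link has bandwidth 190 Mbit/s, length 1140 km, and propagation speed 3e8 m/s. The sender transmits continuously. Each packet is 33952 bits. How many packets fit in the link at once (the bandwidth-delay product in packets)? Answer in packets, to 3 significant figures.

21.3 packets

Propagation delay = 1140000 / 300000000 = 0.0038 s.
BDP = R × t_prop = 190000000 × 0.0038 = 722000 bits.
In packets of 33952 bits: 21.3 packets.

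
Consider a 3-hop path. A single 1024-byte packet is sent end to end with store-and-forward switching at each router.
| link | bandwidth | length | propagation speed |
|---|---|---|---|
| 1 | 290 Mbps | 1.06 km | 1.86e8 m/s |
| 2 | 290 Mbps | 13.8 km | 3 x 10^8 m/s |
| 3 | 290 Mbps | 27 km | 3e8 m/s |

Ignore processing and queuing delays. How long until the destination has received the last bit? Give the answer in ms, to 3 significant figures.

L = 1024 × 8 = 8192 bits.
Transmission delay per hop = L/R = 8192/290000000 = 0.0282483 ms; 3 hops → 0.0847448 ms.
Propagation delays (d/s per hop): 0.00569892, 0.046, 0.09 ms; sum = 0.141699 ms.
End-to-end = 0.226 ms.

0.226 ms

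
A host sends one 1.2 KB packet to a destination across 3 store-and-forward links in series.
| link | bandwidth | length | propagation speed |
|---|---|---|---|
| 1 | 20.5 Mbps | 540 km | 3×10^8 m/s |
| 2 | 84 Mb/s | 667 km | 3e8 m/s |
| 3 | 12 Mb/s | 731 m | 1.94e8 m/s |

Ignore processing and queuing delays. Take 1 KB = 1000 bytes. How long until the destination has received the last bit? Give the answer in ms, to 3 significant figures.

5.41 ms

L = 9600 bits.
Transmission delays (L/R per hop): 0.468293, 0.114286, 0.8 ms; sum = 1.38258 ms.
Propagation delays (d/s per hop): 1.8, 2.22333, 0.00376804 ms; sum = 4.0271 ms.
End-to-end = 5.41 ms.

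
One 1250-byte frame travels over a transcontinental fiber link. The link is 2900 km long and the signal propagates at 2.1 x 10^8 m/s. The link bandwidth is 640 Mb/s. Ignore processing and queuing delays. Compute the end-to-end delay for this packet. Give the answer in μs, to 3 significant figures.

L = 1250 × 8 = 10000 bits.
Transmission delay = L/R = 10000 / 640000000 = 15.625 μs.
Propagation delay = d/s = 2900000 m / 210000000 m/s = 13809.5 μs.
Total = 13800 μs.

13800 μs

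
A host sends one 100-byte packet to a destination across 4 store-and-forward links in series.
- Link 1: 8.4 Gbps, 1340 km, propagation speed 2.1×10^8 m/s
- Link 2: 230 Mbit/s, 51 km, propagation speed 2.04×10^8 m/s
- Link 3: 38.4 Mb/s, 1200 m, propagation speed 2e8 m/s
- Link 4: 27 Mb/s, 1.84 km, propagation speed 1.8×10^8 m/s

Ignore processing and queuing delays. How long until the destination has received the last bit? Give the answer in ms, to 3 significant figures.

L = 100 × 8 = 800 bits.
Transmission delays (L/R per hop): 9.52381e-05, 0.00347826, 0.0208333, 0.0296296 ms; sum = 0.0540365 ms.
Propagation delays (d/s per hop): 6.38095, 0.25, 0.006, 0.0102222 ms; sum = 6.64717 ms.
End-to-end = 6.70 ms.

6.70 ms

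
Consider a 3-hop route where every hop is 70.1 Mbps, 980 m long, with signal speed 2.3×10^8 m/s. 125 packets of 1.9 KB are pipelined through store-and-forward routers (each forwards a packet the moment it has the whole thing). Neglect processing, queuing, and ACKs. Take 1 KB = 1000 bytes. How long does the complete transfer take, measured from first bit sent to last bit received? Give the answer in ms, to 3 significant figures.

Per-hop transmission t_tx = L/R = 15200/70100000 = 0.216833 ms.
Per-hop propagation t_prop = 980/2.3e+08 = 0.00426087 ms.
Pipeline fill: first packet needs 3·t_tx to clear all hops; remaining 124 packets each add one t_tx.
Total = (3+125-1)·t_tx + 3·t_prop = 127·0.216833 + 3·0.00426087 = 27.6 ms.

27.6 ms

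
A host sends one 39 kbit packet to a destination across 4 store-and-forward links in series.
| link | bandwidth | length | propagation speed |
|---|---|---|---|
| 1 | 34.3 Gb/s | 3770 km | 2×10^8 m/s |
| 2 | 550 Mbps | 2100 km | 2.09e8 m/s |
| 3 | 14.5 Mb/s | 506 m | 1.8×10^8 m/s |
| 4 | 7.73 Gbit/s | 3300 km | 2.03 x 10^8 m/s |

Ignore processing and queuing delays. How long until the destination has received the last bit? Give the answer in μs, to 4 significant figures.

L = 39000 bits.
Transmission delays (L/R per hop): 1.13703, 70.9091, 2689.66, 5.04528 μs; sum = 2766.75 μs.
Propagation delays (d/s per hop): 18850, 10047.8, 2.81111, 16256.2 μs; sum = 45156.8 μs.
End-to-end = 47920 μs.

47920 μs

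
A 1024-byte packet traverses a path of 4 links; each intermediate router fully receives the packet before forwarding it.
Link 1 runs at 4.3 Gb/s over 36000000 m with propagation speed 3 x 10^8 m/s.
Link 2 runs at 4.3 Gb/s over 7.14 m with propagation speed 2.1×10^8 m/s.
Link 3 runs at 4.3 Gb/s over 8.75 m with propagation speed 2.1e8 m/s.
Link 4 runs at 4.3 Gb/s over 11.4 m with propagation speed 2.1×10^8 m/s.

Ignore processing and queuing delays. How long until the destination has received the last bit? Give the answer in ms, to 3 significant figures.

L = 1024 × 8 = 8192 bits.
Transmission delay per hop = L/R = 8192/4300000000 = 0.00190512 ms; 4 hops → 0.00762047 ms.
Propagation delays (d/s per hop): 120, 3.4e-05, 4.16667e-05, 5.42857e-05 ms; sum = 120 ms.
End-to-end = 120 ms.

120 ms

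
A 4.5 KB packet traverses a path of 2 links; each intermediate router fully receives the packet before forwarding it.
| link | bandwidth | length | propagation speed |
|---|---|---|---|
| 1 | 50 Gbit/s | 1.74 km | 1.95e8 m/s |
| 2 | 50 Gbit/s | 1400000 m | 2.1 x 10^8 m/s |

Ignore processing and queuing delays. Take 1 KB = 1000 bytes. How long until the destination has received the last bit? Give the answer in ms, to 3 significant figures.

L = 36000 bits.
Transmission delay per hop = L/R = 36000/50000000000 = 0.00072 ms; 2 hops → 0.00144 ms.
Propagation delays (d/s per hop): 0.00892308, 6.66667 ms; sum = 6.67559 ms.
End-to-end = 6.68 ms.

6.68 ms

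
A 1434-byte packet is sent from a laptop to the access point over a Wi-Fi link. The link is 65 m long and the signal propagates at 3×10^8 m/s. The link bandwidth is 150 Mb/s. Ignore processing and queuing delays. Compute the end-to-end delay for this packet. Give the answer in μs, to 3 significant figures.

76.7 μs

L = 1434 × 8 = 11472 bits.
Transmission delay = L/R = 11472 / 150000000 = 76.48 μs.
Propagation delay = d/s = 65 m / 300000000 m/s = 0.216667 μs.
Total = 76.7 μs.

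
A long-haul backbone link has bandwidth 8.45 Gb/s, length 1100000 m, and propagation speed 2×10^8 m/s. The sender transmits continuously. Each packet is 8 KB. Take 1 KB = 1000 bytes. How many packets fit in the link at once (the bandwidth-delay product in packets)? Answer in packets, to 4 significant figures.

Propagation delay = 1100000 / 200000000 = 0.0055 s.
BDP = R × t_prop = 8.45e+09 × 0.0055 = 46475000 bits.
In packets of 64000 bits: 726.2 packets.

726.2 packets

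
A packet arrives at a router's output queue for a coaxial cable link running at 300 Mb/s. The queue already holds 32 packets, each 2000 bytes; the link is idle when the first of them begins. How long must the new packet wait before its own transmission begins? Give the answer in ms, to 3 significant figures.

1.71 ms

Each queued packet: L/R = 16000/300000000 = 0.0533333 ms.
32 queued → 1.70667 ms.
Queuing delay = 1.71 ms.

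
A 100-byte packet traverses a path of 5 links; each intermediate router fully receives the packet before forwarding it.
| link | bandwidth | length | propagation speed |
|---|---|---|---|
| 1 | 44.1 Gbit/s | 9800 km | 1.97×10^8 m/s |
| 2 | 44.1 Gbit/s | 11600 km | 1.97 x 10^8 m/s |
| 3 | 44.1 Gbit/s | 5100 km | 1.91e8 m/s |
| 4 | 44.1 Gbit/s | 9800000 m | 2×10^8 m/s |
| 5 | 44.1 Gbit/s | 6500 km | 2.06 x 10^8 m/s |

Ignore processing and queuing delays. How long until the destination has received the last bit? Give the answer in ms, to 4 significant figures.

215.9 ms

L = 100 × 8 = 800 bits.
Transmission delay per hop = L/R = 800/44100000000 = 1.81406e-05 ms; 5 hops → 9.07029e-05 ms.
Propagation delays (d/s per hop): 49.7462, 58.8832, 26.7016, 49, 31.5534 ms; sum = 215.884 ms.
End-to-end = 215.9 ms.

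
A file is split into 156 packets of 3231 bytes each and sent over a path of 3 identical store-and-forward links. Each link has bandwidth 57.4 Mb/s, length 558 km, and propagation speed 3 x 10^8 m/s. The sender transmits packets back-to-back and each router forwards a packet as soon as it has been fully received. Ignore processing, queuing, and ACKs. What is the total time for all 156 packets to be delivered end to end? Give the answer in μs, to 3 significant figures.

Per-hop transmission t_tx = L/R = 25848/57400000 = 450.314 μs.
Per-hop propagation t_prop = 558000/300000000 = 1860 μs.
Pipeline fill: first packet needs 3·t_tx to clear all hops; remaining 155 packets each add one t_tx.
Total = (3+156-1)·t_tx + 3·t_prop = 158·450.314 + 3·1860 = 76700 μs.

76700 μs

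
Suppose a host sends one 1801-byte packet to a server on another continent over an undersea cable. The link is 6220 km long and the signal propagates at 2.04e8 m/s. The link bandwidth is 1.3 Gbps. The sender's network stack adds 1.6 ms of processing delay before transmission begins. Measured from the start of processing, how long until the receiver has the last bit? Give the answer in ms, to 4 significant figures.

32.10 ms

L = 1801 × 8 = 14408 bits.
Transmission delay = L/R = 14408 / 1300000000 = 0.0110831 ms.
Propagation delay = d/s = 6220000 m / 204000000 m/s = 30.4902 ms.
Plus processing delay 1.6 ms = 1.6 ms.
Total = 32.10 ms.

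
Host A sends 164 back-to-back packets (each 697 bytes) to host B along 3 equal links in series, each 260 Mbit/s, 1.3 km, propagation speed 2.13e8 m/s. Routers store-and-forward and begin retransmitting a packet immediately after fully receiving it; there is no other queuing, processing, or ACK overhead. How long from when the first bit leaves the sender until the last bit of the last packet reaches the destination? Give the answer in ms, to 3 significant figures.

Per-hop transmission t_tx = L/R = 5576/260000000 = 0.0214462 ms.
Per-hop propagation t_prop = 1300/213000000 = 0.00610329 ms.
Pipeline fill: first packet needs 3·t_tx to clear all hops; remaining 163 packets each add one t_tx.
Total = (3+164-1)·t_tx + 3·t_prop = 166·0.0214462 + 3·0.00610329 = 3.58 ms.

3.58 ms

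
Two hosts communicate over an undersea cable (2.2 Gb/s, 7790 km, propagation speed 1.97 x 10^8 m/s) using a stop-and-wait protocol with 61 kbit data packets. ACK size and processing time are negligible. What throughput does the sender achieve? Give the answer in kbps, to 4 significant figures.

t_tx = L/R = 61000/2200000000 = 2.77273e-05 s.
t_prop = 7790000/197000000 = 0.0395431 s; RTT = 0.0790863 s.
Cycle = t_tx + RTT = 0.079114 s.
Throughput = L / cycle = 61000 / 0.079114 = 771.0 kbps.

771.0 kbps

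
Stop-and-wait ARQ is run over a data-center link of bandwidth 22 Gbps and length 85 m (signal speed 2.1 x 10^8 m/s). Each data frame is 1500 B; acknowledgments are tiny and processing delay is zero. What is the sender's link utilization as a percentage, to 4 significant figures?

40.26 %

t_tx = L/R = 12000/22000000000 = 5.45455e-07 s.
t_prop = 85/210000000 = 4.04762e-07 s; RTT = 8.09524e-07 s.
Cycle = t_tx + RTT = 1.35498e-06 s.
Utilization = t_tx / cycle = 5.45455e-07/1.35498e-06 = 40.26 %.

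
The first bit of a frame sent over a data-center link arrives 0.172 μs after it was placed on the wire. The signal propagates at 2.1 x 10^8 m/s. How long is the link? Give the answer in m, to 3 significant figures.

d = s × t_prop = 210000000 × 1.72e-07 = 36.1 m.

36.1 m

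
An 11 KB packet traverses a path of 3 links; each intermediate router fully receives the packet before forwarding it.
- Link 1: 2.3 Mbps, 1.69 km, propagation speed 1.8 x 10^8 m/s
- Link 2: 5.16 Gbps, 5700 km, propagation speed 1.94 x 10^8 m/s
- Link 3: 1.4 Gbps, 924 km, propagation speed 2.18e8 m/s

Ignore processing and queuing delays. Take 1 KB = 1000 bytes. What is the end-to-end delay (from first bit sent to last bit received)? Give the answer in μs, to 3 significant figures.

L = 88000 bits.
Transmission delays (L/R per hop): 38260.9, 17.0543, 62.8571 μs; sum = 38340.8 μs.
Propagation delays (d/s per hop): 9.38889, 29381.4, 4238.53 μs; sum = 33629.4 μs.
End-to-end = 72000 μs.

72000 μs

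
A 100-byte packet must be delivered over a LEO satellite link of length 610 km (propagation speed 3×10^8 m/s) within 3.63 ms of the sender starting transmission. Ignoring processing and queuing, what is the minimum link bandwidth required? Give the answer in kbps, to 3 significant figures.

501 kbps

L = 800 bits.
Propagation delay = 610000 / 300000000 = 2.03333 ms.
Transmission budget = 3.63 − 2.03333 = 1.59667 ms.
R ≥ L / t_tx = 800 bits / 0.00159667 s = 501 kbps.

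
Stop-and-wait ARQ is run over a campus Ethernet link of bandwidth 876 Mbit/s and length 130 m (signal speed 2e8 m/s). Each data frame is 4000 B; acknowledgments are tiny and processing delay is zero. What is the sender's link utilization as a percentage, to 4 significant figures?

96.56 %

t_tx = L/R = 32000/876000000 = 3.65297e-05 s.
t_prop = 130/200000000 = 6.5e-07 s; RTT = 1.3e-06 s.
Cycle = t_tx + RTT = 3.78297e-05 s.
Utilization = t_tx / cycle = 3.65297e-05/3.78297e-05 = 96.56 %.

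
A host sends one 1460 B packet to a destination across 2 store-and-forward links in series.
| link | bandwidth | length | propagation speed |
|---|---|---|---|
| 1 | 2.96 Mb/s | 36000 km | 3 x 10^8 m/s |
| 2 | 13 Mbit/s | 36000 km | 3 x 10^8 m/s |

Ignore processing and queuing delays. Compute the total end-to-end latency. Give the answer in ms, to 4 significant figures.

244.8 ms

L = 1460 × 8 = 11680 bits.
Transmission delays (L/R per hop): 3.94595, 0.898462 ms; sum = 4.84441 ms.
Propagation delays (d/s per hop): 120, 120 ms; sum = 240 ms.
End-to-end = 244.8 ms.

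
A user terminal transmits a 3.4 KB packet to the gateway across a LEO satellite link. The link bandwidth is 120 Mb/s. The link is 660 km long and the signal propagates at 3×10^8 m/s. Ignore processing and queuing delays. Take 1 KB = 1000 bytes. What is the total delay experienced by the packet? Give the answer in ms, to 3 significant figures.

2.43 ms

L = 27200 bits.
Transmission delay = L/R = 27200 / 120000000 = 0.226667 ms.
Propagation delay = d/s = 660000 m / 300000000 m/s = 2.2 ms.
Total = 2.43 ms.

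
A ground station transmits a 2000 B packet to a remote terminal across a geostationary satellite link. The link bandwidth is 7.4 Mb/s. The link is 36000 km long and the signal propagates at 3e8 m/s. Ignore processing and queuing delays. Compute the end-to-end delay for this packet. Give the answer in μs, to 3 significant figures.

L = 2000 × 8 = 16000 bits.
Transmission delay = L/R = 16000 / 7400000 = 2162.16 μs.
Propagation delay = d/s = 36000000 m / 300000000 m/s = 120000 μs.
Total = 122000 μs.

122000 μs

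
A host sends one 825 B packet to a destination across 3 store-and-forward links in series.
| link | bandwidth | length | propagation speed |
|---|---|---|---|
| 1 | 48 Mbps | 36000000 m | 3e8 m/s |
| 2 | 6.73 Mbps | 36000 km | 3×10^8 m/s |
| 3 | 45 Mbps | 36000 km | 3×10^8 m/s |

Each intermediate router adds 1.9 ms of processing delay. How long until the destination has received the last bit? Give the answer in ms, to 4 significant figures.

365.1 ms

L = 825 × 8 = 6600 bits.
Transmission delays (L/R per hop): 0.1375, 0.980684, 0.146667 ms; sum = 1.26485 ms.
Propagation delays (d/s per hop): 120, 120, 120 ms; sum = 360 ms.
Processing at 2 router(s): 2 × 1.9 ms = 3.8 ms.
End-to-end = 365.1 ms.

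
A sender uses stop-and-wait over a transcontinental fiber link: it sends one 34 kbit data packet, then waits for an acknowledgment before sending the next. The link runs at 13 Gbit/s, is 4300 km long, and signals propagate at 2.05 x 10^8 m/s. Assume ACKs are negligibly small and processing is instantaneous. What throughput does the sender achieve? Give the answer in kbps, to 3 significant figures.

810 kbps

t_tx = L/R = 34000/13000000000 = 2.61538e-06 s.
t_prop = 4300000/2.05e+08 = 0.0209756 s; RTT = 0.0419512 s.
Cycle = t_tx + RTT = 0.0419538 s.
Throughput = L / cycle = 34000 / 0.0419538 = 810 kbps.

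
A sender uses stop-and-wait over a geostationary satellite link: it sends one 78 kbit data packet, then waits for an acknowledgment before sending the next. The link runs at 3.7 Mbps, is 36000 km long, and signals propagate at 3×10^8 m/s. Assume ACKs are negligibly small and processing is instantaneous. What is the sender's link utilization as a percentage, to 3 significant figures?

8.07 %

t_tx = L/R = 78000/3700000 = 0.0210811 s.
t_prop = 36000000/300000000 = 0.12 s; RTT = 0.24 s.
Cycle = t_tx + RTT = 0.261081 s.
Utilization = t_tx / cycle = 0.0210811/0.261081 = 8.07 %.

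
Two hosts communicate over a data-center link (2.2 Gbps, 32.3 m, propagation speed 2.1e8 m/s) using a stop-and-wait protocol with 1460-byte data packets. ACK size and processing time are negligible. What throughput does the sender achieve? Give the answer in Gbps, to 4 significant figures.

t_tx = L/R = 11680/2200000000 = 5.30909e-06 s.
t_prop = 32.3/210000000 = 1.5381e-07 s; RTT = 3.07619e-07 s.
Cycle = t_tx + RTT = 5.61671e-06 s.
Throughput = L / cycle = 11680 / 5.61671e-06 = 2.080 Gbps.

2.080 Gbps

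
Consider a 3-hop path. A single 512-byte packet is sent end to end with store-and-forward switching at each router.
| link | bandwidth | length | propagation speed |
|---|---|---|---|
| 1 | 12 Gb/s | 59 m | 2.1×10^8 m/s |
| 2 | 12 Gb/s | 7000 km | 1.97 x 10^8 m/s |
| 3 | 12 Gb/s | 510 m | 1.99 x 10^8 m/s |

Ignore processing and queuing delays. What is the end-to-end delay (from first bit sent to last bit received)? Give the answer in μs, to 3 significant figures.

35500 μs

L = 512 × 8 = 4096 bits.
Transmission delay per hop = L/R = 4096/12000000000 = 0.341333 μs; 3 hops → 1.024 μs.
Propagation delays (d/s per hop): 0.280952, 35533, 2.56281 μs; sum = 35535.8 μs.
End-to-end = 35500 μs.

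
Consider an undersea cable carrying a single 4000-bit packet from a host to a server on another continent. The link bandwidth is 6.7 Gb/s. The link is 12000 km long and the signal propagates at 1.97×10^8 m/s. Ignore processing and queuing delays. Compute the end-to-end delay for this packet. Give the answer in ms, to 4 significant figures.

60.91 ms

Transmission delay = L/R = 4000 / 6700000000 = 0.000597015 ms.
Propagation delay = d/s = 12000000 m / 197000000 m/s = 60.9137 ms.
Total = 60.91 ms.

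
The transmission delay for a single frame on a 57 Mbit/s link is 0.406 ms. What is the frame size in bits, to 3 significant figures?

23100 bits

L = R × t_tx = 57000000 b/s × 0.000406 s = 23142 bits.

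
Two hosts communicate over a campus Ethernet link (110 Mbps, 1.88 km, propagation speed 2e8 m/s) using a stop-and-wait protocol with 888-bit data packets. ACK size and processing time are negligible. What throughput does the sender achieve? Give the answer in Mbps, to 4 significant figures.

33.04 Mbps

t_tx = L/R = 888/110000000 = 8.07273e-06 s.
t_prop = 1880/200000000 = 9.4e-06 s; RTT = 1.88e-05 s.
Cycle = t_tx + RTT = 2.68727e-05 s.
Throughput = L / cycle = 888 / 2.68727e-05 = 33.04 Mbps.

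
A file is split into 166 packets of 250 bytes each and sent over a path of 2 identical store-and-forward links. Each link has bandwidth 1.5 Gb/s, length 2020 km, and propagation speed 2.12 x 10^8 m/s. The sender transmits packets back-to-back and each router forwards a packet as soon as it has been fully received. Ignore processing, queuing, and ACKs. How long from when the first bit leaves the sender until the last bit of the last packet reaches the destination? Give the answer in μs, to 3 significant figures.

19300 μs

Per-hop transmission t_tx = L/R = 2000/1500000000 = 1.33333 μs.
Per-hop propagation t_prop = 2020000/212000000 = 9528.3 μs.
Pipeline fill: first packet needs 2·t_tx to clear all hops; remaining 165 packets each add one t_tx.
Total = (2+166-1)·t_tx + 2·t_prop = 167·1.33333 + 2·9528.3 = 19300 μs.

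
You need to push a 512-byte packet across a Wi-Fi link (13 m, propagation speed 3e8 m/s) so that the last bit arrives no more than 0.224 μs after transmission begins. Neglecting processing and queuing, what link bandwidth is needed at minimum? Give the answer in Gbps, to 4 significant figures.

22.67 Gbps

L = 4096 bits.
Propagation delay = 13 / 300000000 = 0.0433333 μs.
Transmission budget = 0.224 − 0.0433333 = 0.180667 μs.
R ≥ L / t_tx = 4096 bits / 1.80667e-07 s = 22.67 Gbps.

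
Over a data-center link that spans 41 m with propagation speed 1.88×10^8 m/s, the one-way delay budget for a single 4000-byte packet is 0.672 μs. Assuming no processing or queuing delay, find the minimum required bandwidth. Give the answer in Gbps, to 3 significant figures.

70.5 Gbps

L = 32000 bits.
Propagation delay = 41 / 188000000 = 0.218085 μs.
Transmission budget = 0.672 − 0.218085 = 0.453915 μs.
R ≥ L / t_tx = 32000 bits / 4.53915e-07 s = 70.5 Gbps.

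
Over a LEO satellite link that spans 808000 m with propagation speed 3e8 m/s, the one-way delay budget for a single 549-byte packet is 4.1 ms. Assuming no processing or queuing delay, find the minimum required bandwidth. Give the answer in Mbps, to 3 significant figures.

L = 4392 bits.
Propagation delay = 808000 / 300000000 = 2.69333 ms.
Transmission budget = 4.1 − 2.69333 = 1.40667 ms.
R ≥ L / t_tx = 4392 bits / 0.00140667 s = 3.12 Mbps.

3.12 Mbps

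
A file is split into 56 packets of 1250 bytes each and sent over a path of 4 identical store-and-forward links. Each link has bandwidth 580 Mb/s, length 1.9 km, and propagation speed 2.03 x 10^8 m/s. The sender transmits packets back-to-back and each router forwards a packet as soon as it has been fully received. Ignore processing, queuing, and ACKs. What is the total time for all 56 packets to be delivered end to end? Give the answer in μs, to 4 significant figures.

1055 μs

Per-hop transmission t_tx = L/R = 10000/580000000 = 17.2414 μs.
Per-hop propagation t_prop = 1900/2.03e+08 = 9.35961 μs.
Pipeline fill: first packet needs 4·t_tx to clear all hops; remaining 55 packets each add one t_tx.
Total = (4+56-1)·t_tx + 4·t_prop = 59·17.2414 + 4·9.35961 = 1055 μs.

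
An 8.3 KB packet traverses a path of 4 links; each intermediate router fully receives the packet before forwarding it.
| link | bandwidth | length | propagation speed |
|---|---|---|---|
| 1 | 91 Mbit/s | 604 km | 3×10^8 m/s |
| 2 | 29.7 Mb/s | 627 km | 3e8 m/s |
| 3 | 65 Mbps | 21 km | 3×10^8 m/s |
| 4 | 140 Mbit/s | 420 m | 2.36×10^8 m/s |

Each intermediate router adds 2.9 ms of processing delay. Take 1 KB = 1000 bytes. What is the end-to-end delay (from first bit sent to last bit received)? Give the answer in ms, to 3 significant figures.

L = 66400 bits.
Transmission delays (L/R per hop): 0.72967, 2.23569, 1.02154, 0.474286 ms; sum = 4.46118 ms.
Propagation delays (d/s per hop): 2.01333, 2.09, 0.07, 0.00177966 ms; sum = 4.17511 ms.
Processing at 3 router(s): 3 × 2.9 ms = 8.7 ms.
End-to-end = 17.3 ms.

17.3 ms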